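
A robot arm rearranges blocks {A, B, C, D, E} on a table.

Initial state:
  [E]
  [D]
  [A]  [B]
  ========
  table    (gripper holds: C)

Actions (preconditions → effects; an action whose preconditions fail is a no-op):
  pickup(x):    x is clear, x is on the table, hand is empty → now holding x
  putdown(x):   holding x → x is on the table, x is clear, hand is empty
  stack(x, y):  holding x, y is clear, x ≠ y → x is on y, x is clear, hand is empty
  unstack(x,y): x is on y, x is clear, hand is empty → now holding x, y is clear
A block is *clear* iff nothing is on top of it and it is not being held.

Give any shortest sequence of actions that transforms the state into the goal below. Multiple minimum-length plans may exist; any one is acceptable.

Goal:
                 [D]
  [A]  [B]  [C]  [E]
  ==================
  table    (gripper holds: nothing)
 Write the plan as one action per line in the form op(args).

step 1 (putdown(C)): towers=[A/D/E; B; C] holding=-
step 2 (unstack(E, D)): towers=[A/D; B; C] holding=E
step 3 (putdown(E)): towers=[A/D; B; C; E] holding=-
step 4 (unstack(D, A)): towers=[A; B; C; E] holding=D
step 5 (stack(D, E)): towers=[A; B; C; E/D] holding=-
goal check: towers=[A; B; C; E/D] holding=- — reached (length 5, optimal by BFS)

putdown(C)
unstack(E, D)
putdown(E)
unstack(D, A)
stack(D, E)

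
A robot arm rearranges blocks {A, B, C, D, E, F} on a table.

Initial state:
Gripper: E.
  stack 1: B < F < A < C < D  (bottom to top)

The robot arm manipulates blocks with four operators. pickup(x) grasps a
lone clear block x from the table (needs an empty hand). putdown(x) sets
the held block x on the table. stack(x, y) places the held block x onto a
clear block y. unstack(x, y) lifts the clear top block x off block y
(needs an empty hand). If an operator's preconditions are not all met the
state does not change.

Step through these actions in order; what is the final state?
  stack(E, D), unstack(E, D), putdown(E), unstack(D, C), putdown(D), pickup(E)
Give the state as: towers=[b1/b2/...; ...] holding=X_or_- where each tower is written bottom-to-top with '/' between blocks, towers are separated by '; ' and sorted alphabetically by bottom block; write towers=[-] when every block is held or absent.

towers=[B/F/A/C; D] holding=E

step 1 (stack(E, D)): towers=[B/F/A/C/D/E] holding=-
step 2 (unstack(E, D)): towers=[B/F/A/C/D] holding=E
step 3 (putdown(E)): towers=[B/F/A/C/D; E] holding=-
step 4 (unstack(D, C)): towers=[B/F/A/C; E] holding=D
step 5 (putdown(D)): towers=[B/F/A/C; D; E] holding=-
step 6 (pickup(E)): towers=[B/F/A/C; D] holding=E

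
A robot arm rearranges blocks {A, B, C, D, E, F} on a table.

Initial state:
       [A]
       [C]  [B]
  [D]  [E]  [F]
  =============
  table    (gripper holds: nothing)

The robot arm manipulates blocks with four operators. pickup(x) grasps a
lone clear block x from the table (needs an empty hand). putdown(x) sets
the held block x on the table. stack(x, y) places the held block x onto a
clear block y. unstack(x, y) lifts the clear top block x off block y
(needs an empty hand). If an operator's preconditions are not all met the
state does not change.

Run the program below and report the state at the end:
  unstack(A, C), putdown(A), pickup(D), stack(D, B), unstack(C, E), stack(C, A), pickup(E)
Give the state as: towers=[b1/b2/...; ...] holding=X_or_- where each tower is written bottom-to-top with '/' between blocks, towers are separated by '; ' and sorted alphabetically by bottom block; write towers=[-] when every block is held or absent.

towers=[A/C; F/B/D] holding=E

step 1 (unstack(A, C)): towers=[D; E/C; F/B] holding=A
step 2 (putdown(A)): towers=[A; D; E/C; F/B] holding=-
step 3 (pickup(D)): towers=[A; E/C; F/B] holding=D
step 4 (stack(D, B)): towers=[A; E/C; F/B/D] holding=-
step 5 (unstack(C, E)): towers=[A; E; F/B/D] holding=C
step 6 (stack(C, A)): towers=[A/C; E; F/B/D] holding=-
step 7 (pickup(E)): towers=[A/C; F/B/D] holding=E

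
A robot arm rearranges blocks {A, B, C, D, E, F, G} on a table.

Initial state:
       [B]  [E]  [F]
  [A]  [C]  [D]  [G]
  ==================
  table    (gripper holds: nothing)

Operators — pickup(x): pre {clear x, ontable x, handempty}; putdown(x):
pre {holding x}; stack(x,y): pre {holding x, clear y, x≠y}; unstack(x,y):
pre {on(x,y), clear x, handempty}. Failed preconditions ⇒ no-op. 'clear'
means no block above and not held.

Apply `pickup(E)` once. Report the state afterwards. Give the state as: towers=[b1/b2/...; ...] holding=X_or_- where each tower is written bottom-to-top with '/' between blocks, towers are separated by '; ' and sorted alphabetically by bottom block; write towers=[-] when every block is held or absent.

before: towers=[A; C/B; D/E; G/F] holding=-
pre[pickup(E)]: clear(E) ✓, ontable(E) ✗, handempty ✓
ontable(E) unmet → pickup(E) is a no-op
after:  towers=[A; C/B; D/E; G/F] holding=-

towers=[A; C/B; D/E; G/F] holding=-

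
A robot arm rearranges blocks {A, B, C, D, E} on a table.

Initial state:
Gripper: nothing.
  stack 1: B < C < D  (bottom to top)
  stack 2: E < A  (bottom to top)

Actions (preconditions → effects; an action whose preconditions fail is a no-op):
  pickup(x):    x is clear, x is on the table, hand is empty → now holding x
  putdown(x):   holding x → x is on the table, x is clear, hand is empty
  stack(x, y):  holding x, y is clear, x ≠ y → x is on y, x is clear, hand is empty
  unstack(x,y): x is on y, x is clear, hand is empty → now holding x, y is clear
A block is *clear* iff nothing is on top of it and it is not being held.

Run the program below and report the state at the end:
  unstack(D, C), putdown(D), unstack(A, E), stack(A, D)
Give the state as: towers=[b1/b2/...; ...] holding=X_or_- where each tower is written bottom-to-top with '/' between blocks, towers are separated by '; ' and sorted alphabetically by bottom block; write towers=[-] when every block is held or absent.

towers=[B/C; D/A; E] holding=-

step 1 (unstack(D, C)): towers=[B/C; E/A] holding=D
step 2 (putdown(D)): towers=[B/C; D; E/A] holding=-
step 3 (unstack(A, E)): towers=[B/C; D; E] holding=A
step 4 (stack(A, D)): towers=[B/C; D/A; E] holding=-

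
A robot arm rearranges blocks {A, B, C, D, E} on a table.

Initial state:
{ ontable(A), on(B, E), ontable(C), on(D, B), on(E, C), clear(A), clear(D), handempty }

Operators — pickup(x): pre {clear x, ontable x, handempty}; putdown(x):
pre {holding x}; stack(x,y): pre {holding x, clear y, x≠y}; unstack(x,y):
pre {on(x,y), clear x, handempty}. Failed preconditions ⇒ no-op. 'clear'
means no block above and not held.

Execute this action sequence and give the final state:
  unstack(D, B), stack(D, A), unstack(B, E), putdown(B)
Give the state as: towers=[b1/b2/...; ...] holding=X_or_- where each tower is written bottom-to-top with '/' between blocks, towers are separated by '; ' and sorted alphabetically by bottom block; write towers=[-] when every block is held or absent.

towers=[A/D; B; C/E] holding=-

step 1 (unstack(D, B)): towers=[A; C/E/B] holding=D
step 2 (stack(D, A)): towers=[A/D; C/E/B] holding=-
step 3 (unstack(B, E)): towers=[A/D; C/E] holding=B
step 4 (putdown(B)): towers=[A/D; B; C/E] holding=-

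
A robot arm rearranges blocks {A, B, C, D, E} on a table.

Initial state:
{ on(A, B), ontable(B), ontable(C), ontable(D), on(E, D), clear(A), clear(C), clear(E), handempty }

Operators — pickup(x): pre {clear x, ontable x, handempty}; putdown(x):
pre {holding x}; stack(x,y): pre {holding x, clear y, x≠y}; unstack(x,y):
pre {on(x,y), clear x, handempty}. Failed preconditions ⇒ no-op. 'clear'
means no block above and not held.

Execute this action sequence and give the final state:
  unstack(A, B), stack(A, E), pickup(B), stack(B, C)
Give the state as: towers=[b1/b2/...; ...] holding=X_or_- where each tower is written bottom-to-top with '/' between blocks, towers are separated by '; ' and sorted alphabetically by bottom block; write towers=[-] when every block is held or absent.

step 1 (unstack(A, B)): towers=[B; C; D/E] holding=A
step 2 (stack(A, E)): towers=[B; C; D/E/A] holding=-
step 3 (pickup(B)): towers=[C; D/E/A] holding=B
step 4 (stack(B, C)): towers=[C/B; D/E/A] holding=-

towers=[C/B; D/E/A] holding=-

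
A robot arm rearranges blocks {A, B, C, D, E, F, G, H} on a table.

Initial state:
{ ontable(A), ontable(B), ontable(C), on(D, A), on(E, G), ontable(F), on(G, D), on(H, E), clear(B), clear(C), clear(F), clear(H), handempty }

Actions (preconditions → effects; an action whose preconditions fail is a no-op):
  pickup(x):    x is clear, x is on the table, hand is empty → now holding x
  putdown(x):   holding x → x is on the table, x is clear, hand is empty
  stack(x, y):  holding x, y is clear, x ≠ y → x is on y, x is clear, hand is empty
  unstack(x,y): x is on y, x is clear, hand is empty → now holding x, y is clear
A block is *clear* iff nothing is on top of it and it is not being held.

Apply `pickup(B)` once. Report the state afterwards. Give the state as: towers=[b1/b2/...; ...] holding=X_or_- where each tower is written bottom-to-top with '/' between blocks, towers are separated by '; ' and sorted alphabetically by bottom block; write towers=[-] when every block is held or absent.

towers=[A/D/G/E/H; C; F] holding=B

before: towers=[A/D/G/E/H; B; C; F] holding=-
pre[pickup(B)]: clear(B) yes, ontable(B) yes, handempty yes
all met → apply pickup(B)
after:  towers=[A/D/G/E/H; C; F] holding=B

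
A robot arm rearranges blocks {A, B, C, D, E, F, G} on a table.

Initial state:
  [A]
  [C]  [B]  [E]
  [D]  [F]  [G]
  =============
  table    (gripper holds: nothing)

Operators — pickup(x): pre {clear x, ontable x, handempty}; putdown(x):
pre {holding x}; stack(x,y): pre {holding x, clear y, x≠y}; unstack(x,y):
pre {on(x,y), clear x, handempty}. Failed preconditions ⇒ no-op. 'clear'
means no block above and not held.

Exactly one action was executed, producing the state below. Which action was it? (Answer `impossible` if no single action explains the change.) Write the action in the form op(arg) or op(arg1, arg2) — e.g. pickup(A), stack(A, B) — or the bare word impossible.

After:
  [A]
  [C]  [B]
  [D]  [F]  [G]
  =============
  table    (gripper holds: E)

target: towers=[D/C/A; F/B; G] holding=E
     unstack(B, F) → towers=[D/C/A; F; G/E] holding=B
     unstack(A, C) → towers=[D/C; F/B; G/E] holding=A
     unstack(E, G) → towers=[D/C/A; F/B; G] holding=E  ← match

unstack(E, G)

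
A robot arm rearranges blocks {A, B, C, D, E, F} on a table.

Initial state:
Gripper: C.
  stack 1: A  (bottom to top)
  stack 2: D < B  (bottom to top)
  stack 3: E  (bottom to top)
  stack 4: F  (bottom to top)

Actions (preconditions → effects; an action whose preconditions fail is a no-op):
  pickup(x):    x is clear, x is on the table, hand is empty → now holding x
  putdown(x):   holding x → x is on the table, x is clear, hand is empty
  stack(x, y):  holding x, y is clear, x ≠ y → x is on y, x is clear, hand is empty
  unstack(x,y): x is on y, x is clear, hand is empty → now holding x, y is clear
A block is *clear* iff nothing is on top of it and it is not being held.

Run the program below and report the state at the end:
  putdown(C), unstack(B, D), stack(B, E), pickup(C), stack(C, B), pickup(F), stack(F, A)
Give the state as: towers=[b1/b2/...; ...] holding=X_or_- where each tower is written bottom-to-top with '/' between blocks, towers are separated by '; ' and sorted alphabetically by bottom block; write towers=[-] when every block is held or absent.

towers=[A/F; D; E/B/C] holding=-

step 1 (putdown(C)): towers=[A; C; D/B; E; F] holding=-
step 2 (unstack(B, D)): towers=[A; C; D; E; F] holding=B
step 3 (stack(B, E)): towers=[A; C; D; E/B; F] holding=-
step 4 (pickup(C)): towers=[A; D; E/B; F] holding=C
step 5 (stack(C, B)): towers=[A; D; E/B/C; F] holding=-
step 6 (pickup(F)): towers=[A; D; E/B/C] holding=F
step 7 (stack(F, A)): towers=[A/F; D; E/B/C] holding=-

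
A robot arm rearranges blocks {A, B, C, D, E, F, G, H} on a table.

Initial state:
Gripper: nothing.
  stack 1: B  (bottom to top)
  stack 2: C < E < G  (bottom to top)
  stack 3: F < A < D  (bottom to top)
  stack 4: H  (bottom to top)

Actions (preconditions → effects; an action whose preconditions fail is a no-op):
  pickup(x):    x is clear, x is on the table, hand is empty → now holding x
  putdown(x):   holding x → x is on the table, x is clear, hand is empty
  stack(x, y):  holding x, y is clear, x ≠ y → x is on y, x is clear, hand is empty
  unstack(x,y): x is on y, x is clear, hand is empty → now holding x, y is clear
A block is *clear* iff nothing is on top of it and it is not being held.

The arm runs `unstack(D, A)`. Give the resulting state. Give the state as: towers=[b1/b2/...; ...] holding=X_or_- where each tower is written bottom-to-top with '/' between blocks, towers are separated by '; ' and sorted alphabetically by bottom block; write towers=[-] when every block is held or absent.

towers=[B; C/E/G; F/A; H] holding=D

before: towers=[B; C/E/G; F/A/D; H] holding=-
pre[unstack(D, A)]: on(D,A) ok, clear(D) ok, handempty ok
all met → apply unstack(D, A)
after:  towers=[B; C/E/G; F/A; H] holding=D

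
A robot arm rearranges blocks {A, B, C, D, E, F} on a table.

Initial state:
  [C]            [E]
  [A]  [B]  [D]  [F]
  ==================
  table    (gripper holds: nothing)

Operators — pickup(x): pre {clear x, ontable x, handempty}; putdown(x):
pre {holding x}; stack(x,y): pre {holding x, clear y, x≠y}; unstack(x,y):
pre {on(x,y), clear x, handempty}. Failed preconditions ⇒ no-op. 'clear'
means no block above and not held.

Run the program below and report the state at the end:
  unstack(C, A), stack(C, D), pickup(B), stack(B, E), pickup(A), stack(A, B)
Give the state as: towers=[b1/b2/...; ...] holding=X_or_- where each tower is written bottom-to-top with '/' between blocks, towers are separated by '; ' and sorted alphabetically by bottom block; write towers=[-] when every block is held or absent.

step 1 (unstack(C, A)): towers=[A; B; D; F/E] holding=C
step 2 (stack(C, D)): towers=[A; B; D/C; F/E] holding=-
step 3 (pickup(B)): towers=[A; D/C; F/E] holding=B
step 4 (stack(B, E)): towers=[A; D/C; F/E/B] holding=-
step 5 (pickup(A)): towers=[D/C; F/E/B] holding=A
step 6 (stack(A, B)): towers=[D/C; F/E/B/A] holding=-

towers=[D/C; F/E/B/A] holding=-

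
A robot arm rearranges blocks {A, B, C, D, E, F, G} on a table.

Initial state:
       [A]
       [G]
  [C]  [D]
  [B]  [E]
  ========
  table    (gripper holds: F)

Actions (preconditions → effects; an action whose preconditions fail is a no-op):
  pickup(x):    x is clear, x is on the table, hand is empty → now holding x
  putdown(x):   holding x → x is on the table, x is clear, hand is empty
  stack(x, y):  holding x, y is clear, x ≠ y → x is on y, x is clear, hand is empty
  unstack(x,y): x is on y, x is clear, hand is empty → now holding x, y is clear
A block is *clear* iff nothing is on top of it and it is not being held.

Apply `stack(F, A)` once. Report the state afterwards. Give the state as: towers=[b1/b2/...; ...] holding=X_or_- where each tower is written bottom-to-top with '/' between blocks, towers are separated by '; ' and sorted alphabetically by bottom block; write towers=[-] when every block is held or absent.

towers=[B/C; E/D/G/A/F] holding=-

before: towers=[B/C; E/D/G/A] holding=F
pre[stack(F, A)]: holding(F) ✓, clear(A) ✓, F≠A ✓
all met → apply stack(F, A)
after:  towers=[B/C; E/D/G/A/F] holding=-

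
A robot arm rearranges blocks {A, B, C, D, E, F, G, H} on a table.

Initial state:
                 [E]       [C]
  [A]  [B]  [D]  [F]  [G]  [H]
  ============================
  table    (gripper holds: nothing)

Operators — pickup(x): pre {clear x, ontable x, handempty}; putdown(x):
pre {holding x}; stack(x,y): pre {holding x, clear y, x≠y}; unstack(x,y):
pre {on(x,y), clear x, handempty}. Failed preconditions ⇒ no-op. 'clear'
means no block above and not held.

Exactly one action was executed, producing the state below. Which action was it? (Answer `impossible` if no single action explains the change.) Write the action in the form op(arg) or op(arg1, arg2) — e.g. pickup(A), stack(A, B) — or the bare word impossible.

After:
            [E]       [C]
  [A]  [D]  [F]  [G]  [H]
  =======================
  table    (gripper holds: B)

target: towers=[A; D; F/E; G; H/C] holding=B
         pickup(G) → towers=[A; B; D; F/E; H/C] holding=G
         pickup(A) → towers=[B; D; F/E; G; H/C] holding=A
     unstack(E, F) → towers=[A; B; D; F; G; H/C] holding=E
         pickup(B) → towers=[A; D; F/E; G; H/C] holding=B  ← match
         pickup(D) → towers=[A; B; F/E; G; H/C] holding=D
     unstack(C, H) → towers=[A; B; D; F/E; G; H] holding=C

pickup(B)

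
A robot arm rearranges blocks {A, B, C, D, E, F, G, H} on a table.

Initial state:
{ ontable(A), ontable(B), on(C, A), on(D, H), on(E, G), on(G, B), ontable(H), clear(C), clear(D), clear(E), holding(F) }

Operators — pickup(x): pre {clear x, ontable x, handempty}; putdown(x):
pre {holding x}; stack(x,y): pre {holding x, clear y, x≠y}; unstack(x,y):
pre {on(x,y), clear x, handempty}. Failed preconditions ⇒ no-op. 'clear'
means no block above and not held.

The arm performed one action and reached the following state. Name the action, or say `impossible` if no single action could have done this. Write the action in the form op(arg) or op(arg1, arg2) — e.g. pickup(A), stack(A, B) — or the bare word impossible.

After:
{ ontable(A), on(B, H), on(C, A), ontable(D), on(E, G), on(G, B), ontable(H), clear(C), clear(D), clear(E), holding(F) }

target: towers=[A/C; D; H/B/G/E] holding=F
        putdown(F) → towers=[A/C; B/G/E; F; H/D] holding=-
       stack(F, E) → towers=[A/C; B/G/E/F; H/D] holding=-
       stack(F, D) → towers=[A/C; B/G/E; H/D/F] holding=-
       stack(F, C) → towers=[A/C/F; B/G/E; H/D] holding=-
none of the 4 applicable actions match → impossible

impossible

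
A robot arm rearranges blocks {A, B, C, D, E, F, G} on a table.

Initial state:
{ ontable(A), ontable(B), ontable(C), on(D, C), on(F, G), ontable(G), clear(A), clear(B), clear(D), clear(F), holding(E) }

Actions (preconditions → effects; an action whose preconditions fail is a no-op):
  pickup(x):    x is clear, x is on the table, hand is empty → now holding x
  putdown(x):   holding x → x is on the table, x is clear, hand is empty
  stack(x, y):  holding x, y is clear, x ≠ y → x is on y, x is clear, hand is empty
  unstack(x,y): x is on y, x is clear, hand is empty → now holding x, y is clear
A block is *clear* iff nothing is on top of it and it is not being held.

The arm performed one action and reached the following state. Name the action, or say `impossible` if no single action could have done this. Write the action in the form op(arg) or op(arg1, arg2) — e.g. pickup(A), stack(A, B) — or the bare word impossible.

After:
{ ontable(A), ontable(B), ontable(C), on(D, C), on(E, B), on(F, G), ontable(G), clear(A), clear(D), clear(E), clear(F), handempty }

target: towers=[A; B/E; C/D; G/F] holding=-
        putdown(E) → towers=[A; B; C/D; E; G/F] holding=-
       stack(E, B) → towers=[A; B/E; C/D; G/F] holding=-  ← match
       stack(E, F) → towers=[A; B; C/D; G/F/E] holding=-
       stack(E, D) → towers=[A; B; C/D/E; G/F] holding=-
       stack(E, A) → towers=[A/E; B; C/D; G/F] holding=-

stack(E, B)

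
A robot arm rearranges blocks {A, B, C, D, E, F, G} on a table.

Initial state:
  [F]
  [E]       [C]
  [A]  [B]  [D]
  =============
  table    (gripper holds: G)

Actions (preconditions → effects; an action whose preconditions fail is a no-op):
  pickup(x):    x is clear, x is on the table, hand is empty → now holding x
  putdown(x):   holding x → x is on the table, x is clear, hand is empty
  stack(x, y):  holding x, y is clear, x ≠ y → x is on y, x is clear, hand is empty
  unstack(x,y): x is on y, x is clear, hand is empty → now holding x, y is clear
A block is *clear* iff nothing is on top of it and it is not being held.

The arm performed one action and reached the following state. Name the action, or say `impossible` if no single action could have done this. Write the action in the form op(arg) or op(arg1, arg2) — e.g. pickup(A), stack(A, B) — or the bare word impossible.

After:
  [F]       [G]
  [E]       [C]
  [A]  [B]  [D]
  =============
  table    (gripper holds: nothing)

target: towers=[A/E/F; B; D/C/G] holding=-
        putdown(G) → towers=[A/E/F; B; D/C; G] holding=-
       stack(G, B) → towers=[A/E/F; B/G; D/C] holding=-
       stack(G, F) → towers=[A/E/F/G; B; D/C] holding=-
       stack(G, C) → towers=[A/E/F; B; D/C/G] holding=-  ← match

stack(G, C)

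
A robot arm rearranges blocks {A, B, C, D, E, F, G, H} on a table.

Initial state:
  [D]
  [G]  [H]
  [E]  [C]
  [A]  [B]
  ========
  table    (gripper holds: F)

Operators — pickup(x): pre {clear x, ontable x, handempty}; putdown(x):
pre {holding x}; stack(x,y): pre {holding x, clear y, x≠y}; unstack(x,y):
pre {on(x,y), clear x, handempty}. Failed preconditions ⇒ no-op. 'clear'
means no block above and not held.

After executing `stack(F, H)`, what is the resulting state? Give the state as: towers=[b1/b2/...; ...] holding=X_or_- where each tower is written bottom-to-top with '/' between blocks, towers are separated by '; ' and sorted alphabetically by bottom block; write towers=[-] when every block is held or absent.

towers=[A/E/G/D; B/C/H/F] holding=-

before: towers=[A/E/G/D; B/C/H] holding=F
pre[stack(F, H)]: holding(F) yes, clear(H) yes, F≠H yes
all met → apply stack(F, H)
after:  towers=[A/E/G/D; B/C/H/F] holding=-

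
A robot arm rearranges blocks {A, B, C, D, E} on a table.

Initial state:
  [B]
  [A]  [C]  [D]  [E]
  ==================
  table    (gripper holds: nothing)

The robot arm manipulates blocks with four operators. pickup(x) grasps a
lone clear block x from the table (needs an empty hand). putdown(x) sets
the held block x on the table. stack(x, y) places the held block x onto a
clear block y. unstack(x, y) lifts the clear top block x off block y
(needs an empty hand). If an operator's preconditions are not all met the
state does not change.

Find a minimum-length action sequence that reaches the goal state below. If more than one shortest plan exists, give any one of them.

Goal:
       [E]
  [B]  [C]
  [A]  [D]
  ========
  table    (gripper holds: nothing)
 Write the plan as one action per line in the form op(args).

pickup(C)
stack(C, D)
pickup(E)
stack(E, C)

step 1 (pickup(C)): towers=[A/B; D; E] holding=C
step 2 (stack(C, D)): towers=[A/B; D/C; E] holding=-
step 3 (pickup(E)): towers=[A/B; D/C] holding=E
step 4 (stack(E, C)): towers=[A/B; D/C/E] holding=-
goal check: towers=[A/B; D/C/E] holding=- — reached (length 4, optimal by BFS)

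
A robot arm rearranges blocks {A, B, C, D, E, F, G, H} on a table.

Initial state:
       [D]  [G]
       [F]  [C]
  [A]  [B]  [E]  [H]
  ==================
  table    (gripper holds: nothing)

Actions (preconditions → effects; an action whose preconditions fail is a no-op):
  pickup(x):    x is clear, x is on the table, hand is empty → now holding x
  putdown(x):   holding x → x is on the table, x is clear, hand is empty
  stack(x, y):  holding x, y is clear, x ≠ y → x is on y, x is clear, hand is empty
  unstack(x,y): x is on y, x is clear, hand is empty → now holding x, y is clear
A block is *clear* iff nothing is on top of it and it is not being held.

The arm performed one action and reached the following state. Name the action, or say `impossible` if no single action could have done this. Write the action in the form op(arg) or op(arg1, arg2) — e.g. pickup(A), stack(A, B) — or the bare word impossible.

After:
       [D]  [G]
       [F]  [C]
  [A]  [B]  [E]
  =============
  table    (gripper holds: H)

pickup(H)

target: towers=[A; B/F/D; E/C/G] holding=H
     unstack(G, C) → towers=[A; B/F/D; E/C; H] holding=G
         pickup(A) → towers=[B/F/D; E/C/G; H] holding=A
         pickup(H) → towers=[A; B/F/D; E/C/G] holding=H  ← match
     unstack(D, F) → towers=[A; B/F; E/C/G; H] holding=D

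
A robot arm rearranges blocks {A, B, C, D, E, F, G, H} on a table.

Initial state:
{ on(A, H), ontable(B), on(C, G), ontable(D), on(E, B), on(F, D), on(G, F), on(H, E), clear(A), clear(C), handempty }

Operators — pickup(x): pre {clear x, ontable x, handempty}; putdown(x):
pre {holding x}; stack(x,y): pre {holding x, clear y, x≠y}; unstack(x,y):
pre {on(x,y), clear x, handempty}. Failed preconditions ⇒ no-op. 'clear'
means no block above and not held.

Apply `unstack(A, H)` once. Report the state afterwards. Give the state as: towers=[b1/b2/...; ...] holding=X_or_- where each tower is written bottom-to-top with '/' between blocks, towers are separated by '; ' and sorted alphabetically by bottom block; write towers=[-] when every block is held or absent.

towers=[B/E/H; D/F/G/C] holding=A

before: towers=[B/E/H/A; D/F/G/C] holding=-
pre[unstack(A, H)]: on(A,H) ok, clear(A) ok, handempty ok
all met → apply unstack(A, H)
after:  towers=[B/E/H; D/F/G/C] holding=A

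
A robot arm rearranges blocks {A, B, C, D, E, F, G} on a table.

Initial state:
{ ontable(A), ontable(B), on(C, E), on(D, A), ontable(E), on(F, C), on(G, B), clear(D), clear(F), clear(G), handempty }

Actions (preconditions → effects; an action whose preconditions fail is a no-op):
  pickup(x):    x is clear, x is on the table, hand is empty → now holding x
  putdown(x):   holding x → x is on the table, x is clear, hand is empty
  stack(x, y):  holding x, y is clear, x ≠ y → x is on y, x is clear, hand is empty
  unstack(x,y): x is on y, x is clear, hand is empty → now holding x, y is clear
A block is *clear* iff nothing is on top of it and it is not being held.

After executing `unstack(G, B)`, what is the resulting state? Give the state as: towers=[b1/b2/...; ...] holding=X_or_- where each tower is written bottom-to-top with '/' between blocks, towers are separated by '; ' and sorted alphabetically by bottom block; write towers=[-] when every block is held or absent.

towers=[A/D; B; E/C/F] holding=G

before: towers=[A/D; B/G; E/C/F] holding=-
pre[unstack(G, B)]: on(G,B) yes, clear(G) yes, handempty yes
all met → apply unstack(G, B)
after:  towers=[A/D; B; E/C/F] holding=G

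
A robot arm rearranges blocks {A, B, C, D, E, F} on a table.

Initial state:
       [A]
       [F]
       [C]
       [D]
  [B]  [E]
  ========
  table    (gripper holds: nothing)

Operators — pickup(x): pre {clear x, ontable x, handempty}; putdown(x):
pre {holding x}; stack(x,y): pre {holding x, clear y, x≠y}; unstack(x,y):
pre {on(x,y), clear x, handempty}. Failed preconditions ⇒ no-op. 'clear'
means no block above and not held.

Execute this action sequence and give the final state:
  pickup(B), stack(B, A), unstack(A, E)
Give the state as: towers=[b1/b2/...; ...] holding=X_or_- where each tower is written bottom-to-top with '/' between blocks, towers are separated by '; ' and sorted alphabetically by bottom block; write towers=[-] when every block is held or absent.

towers=[E/D/C/F/A/B] holding=-

step 1 (pickup(B)): towers=[E/D/C/F/A] holding=B
step 2 (stack(B, A)): towers=[E/D/C/F/A/B] holding=-
step 3 (unstack(A, E)) [no-op]: towers=[E/D/C/F/A/B] holding=-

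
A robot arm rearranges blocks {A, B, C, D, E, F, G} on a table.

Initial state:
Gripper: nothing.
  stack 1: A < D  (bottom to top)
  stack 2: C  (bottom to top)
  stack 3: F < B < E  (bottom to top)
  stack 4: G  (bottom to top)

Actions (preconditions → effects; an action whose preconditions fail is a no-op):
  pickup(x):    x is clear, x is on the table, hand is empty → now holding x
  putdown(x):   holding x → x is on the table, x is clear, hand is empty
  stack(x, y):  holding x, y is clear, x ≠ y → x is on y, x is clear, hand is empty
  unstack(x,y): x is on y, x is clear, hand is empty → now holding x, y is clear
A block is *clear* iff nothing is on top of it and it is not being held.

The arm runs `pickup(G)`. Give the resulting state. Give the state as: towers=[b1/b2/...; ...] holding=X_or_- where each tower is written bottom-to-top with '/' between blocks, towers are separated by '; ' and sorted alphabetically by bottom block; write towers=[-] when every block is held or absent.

towers=[A/D; C; F/B/E] holding=G

before: towers=[A/D; C; F/B/E; G] holding=-
pre[pickup(G)]: clear(G) ok, ontable(G) ok, handempty ok
all met → apply pickup(G)
after:  towers=[A/D; C; F/B/E] holding=G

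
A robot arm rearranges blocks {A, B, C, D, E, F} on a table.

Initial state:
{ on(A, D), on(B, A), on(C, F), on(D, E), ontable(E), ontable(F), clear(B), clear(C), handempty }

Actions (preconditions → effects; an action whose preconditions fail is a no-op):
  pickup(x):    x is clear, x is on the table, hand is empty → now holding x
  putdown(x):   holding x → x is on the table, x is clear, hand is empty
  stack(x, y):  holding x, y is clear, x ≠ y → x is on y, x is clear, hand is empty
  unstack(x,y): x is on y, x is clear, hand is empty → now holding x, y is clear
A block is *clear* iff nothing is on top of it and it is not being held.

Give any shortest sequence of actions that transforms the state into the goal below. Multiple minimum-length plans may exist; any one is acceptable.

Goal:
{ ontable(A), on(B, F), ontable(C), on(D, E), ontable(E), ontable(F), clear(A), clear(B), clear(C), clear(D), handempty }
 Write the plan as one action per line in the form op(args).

step 1 (unstack(C, F)): towers=[E/D/A/B; F] holding=C
step 2 (putdown(C)): towers=[C; E/D/A/B; F] holding=-
step 3 (unstack(B, A)): towers=[C; E/D/A; F] holding=B
step 4 (stack(B, F)): towers=[C; E/D/A; F/B] holding=-
step 5 (unstack(A, D)): towers=[C; E/D; F/B] holding=A
step 6 (putdown(A)): towers=[A; C; E/D; F/B] holding=-
goal check: towers=[A; C; E/D; F/B] holding=- — reached (length 6, optimal by BFS)

unstack(C, F)
putdown(C)
unstack(B, A)
stack(B, F)
unstack(A, D)
putdown(A)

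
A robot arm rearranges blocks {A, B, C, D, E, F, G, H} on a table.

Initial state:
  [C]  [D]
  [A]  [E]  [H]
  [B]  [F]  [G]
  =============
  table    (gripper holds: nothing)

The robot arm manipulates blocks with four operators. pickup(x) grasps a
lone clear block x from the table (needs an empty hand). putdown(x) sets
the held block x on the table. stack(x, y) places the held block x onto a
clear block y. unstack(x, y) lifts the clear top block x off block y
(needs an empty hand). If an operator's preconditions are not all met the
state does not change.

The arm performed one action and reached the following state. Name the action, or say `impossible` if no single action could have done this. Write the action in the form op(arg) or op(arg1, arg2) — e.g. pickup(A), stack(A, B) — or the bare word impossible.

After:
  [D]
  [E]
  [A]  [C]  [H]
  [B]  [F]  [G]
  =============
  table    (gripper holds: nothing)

impossible

target: towers=[B/A/E/D; F/C; G/H] holding=-
     unstack(H, G) → towers=[B/A/C; F/E/D; G] holding=H
     unstack(D, E) → towers=[B/A/C; F/E; G/H] holding=D
     unstack(C, A) → towers=[B/A; F/E/D; G/H] holding=C
none of the 3 applicable actions match → impossible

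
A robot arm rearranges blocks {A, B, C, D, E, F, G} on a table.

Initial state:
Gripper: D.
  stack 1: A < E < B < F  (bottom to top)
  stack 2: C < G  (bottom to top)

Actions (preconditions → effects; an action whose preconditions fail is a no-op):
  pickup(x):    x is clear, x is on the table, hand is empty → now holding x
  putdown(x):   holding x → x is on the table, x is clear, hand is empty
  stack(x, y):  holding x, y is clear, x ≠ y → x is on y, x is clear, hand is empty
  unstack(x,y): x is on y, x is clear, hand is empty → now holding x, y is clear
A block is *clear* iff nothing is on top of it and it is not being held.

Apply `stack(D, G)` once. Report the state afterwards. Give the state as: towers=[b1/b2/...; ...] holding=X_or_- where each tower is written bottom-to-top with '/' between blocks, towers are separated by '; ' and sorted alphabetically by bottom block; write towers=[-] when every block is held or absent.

before: towers=[A/E/B/F; C/G] holding=D
pre[stack(D, G)]: holding(D) ok, clear(G) ok, D≠G ok
all met → apply stack(D, G)
after:  towers=[A/E/B/F; C/G/D] holding=-

towers=[A/E/B/F; C/G/D] holding=-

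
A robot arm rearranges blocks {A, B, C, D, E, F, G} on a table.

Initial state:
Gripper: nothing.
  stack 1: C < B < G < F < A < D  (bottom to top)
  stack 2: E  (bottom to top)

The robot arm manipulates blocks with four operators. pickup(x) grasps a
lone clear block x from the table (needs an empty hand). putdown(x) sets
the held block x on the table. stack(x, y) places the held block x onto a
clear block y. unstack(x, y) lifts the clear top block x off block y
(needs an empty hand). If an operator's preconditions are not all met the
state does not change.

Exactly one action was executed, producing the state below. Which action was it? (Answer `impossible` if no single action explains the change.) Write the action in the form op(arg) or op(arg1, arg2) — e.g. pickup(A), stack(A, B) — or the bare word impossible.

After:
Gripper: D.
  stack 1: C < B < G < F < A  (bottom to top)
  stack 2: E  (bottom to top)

target: towers=[C/B/G/F/A; E] holding=D
     unstack(D, A) → towers=[C/B/G/F/A; E] holding=D  ← match
         pickup(E) → towers=[C/B/G/F/A/D] holding=E

unstack(D, A)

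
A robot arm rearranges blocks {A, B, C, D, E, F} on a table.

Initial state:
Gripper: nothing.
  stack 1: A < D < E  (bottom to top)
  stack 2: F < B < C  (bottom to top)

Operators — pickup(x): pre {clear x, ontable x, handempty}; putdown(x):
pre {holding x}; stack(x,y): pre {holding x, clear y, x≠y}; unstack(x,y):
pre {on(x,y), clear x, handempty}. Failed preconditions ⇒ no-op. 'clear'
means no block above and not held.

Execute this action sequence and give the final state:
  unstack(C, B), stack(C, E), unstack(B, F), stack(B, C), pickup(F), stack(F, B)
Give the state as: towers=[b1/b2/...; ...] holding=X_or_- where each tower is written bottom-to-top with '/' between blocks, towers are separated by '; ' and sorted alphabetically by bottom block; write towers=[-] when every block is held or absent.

towers=[A/D/E/C/B/F] holding=-

step 1 (unstack(C, B)): towers=[A/D/E; F/B] holding=C
step 2 (stack(C, E)): towers=[A/D/E/C; F/B] holding=-
step 3 (unstack(B, F)): towers=[A/D/E/C; F] holding=B
step 4 (stack(B, C)): towers=[A/D/E/C/B; F] holding=-
step 5 (pickup(F)): towers=[A/D/E/C/B] holding=F
step 6 (stack(F, B)): towers=[A/D/E/C/B/F] holding=-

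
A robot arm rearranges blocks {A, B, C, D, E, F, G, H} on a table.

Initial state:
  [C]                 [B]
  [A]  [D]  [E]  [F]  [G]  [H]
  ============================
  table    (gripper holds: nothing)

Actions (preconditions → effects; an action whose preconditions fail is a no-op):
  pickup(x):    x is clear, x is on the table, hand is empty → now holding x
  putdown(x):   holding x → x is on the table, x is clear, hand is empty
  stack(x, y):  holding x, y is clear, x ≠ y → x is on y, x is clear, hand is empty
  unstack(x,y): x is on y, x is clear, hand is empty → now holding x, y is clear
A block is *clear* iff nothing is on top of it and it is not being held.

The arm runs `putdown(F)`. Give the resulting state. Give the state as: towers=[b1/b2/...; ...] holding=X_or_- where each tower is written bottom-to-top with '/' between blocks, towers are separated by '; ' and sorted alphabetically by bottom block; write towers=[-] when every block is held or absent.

towers=[A/C; D; E; F; G/B; H] holding=-

before: towers=[A/C; D; E; F; G/B; H] holding=-
pre[putdown(F)]: holding(F) no
holding(F) unmet → putdown(F) is a no-op
after:  towers=[A/C; D; E; F; G/B; H] holding=-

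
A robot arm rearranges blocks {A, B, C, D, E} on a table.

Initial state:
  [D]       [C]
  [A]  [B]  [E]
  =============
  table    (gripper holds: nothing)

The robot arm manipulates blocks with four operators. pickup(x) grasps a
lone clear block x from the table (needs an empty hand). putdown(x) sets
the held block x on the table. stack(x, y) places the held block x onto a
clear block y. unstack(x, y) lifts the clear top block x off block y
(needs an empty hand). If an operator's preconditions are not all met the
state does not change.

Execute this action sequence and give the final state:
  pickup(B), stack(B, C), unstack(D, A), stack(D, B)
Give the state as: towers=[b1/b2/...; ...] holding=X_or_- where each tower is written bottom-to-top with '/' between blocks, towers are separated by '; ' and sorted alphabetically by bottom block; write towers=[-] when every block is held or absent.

towers=[A; E/C/B/D] holding=-

step 1 (pickup(B)): towers=[A/D; E/C] holding=B
step 2 (stack(B, C)): towers=[A/D; E/C/B] holding=-
step 3 (unstack(D, A)): towers=[A; E/C/B] holding=D
step 4 (stack(D, B)): towers=[A; E/C/B/D] holding=-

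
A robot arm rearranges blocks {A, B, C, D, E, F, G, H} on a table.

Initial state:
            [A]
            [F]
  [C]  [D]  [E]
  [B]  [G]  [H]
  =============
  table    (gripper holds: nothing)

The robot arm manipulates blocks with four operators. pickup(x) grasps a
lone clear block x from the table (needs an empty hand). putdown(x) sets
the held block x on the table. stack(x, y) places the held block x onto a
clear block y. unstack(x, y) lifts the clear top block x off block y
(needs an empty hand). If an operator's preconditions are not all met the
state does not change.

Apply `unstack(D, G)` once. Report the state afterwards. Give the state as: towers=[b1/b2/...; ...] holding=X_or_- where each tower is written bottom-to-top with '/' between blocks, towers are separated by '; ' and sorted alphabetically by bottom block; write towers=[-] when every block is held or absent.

before: towers=[B/C; G/D; H/E/F/A] holding=-
pre[unstack(D, G)]: on(D,G) yes, clear(D) yes, handempty yes
all met → apply unstack(D, G)
after:  towers=[B/C; G; H/E/F/A] holding=D

towers=[B/C; G; H/E/F/A] holding=D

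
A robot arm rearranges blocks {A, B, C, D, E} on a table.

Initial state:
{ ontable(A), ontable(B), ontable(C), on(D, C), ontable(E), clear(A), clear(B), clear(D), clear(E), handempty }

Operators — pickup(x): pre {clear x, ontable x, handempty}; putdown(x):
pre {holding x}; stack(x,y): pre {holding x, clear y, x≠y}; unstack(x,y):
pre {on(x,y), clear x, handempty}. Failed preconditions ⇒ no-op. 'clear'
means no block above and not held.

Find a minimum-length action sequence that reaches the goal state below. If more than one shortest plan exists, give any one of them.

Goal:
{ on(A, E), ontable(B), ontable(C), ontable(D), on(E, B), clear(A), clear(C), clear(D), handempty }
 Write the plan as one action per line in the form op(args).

step 1 (unstack(D, C)): towers=[A; B; C; E] holding=D
step 2 (putdown(D)): towers=[A; B; C; D; E] holding=-
step 3 (pickup(E)): towers=[A; B; C; D] holding=E
step 4 (stack(E, B)): towers=[A; B/E; C; D] holding=-
step 5 (pickup(A)): towers=[B/E; C; D] holding=A
step 6 (stack(A, E)): towers=[B/E/A; C; D] holding=-
goal check: towers=[B/E/A; C; D] holding=- — reached (length 6, optimal by BFS)

unstack(D, C)
putdown(D)
pickup(E)
stack(E, B)
pickup(A)
stack(A, E)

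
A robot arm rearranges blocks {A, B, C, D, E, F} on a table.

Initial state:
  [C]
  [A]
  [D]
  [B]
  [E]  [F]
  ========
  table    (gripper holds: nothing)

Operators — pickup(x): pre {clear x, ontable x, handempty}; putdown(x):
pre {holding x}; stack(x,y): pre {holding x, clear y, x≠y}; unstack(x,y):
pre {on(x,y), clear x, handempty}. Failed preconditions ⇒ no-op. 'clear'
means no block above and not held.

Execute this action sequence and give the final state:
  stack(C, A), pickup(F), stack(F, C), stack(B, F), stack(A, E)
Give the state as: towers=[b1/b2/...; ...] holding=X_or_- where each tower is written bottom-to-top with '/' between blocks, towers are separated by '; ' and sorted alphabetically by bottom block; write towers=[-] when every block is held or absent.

towers=[E/B/D/A/C/F] holding=-

step 1 (stack(C, A)) [no-op]: towers=[E/B/D/A/C; F] holding=-
step 2 (pickup(F)): towers=[E/B/D/A/C] holding=F
step 3 (stack(F, C)): towers=[E/B/D/A/C/F] holding=-
step 4 (stack(B, F)) [no-op]: towers=[E/B/D/A/C/F] holding=-
step 5 (stack(A, E)) [no-op]: towers=[E/B/D/A/C/F] holding=-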